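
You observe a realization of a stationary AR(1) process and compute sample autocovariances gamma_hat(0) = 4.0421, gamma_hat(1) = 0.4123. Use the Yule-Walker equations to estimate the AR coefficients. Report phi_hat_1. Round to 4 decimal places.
\hat\phi_{1} = 0.1020

The Yule-Walker equations for an AR(p) process read, in matrix form,
  Gamma_p phi = r_p,   with   (Gamma_p)_{ij} = gamma(|i - j|),
                       (r_p)_i = gamma(i),   i,j = 1..p.
Substitute the sample gammas (Toeplitz matrix and right-hand side of size 1):
  Gamma_p = [[4.0421]]
  r_p     = [0.4123]
With p = 1 this is the single equation gamma(0) phi_1 = gamma(1):
  phi_hat_1 = gamma(1) / gamma(0) = 0.4123 / 4.0421 = 0.1020.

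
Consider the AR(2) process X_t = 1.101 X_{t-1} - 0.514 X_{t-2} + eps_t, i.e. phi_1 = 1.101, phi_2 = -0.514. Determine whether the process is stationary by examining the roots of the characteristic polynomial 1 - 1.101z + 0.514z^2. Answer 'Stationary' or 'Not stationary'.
\text{Stationary}

The AR(p) characteristic polynomial is P(z) = 1 - 1.101z + 0.514z^2.
Stationarity requires all roots to lie outside the unit circle, i.e. |z| > 1 for every root.
Set 1 + (-1.101) z + (0.514) z^2 = 0, i.e. a z^2 + b z + c = 0 with a = 0.514, b = -1.101, c = 1.
Discriminant D = b^2 - 4ac = (-1.101)^2 - 4*(0.514)*1 = 1.212201 - (2.056) = -0.843799.
D < 0, so the roots are the complex-conjugate pair z = (-b +/- i sqrt(-D)) / (2a) = 1.071 +/- 0.8936i.
For a conjugate pair |z|^2 = z * conj(z) = (product of roots) = c/a = 1/(0.514) = 1.945525, so |z| = sqrt(1.945525) = 1.3948 for both roots.
Moduli of all roots: 1.3948, 1.3948.
All moduli strictly greater than 1? Yes.
Verdict: Stationary.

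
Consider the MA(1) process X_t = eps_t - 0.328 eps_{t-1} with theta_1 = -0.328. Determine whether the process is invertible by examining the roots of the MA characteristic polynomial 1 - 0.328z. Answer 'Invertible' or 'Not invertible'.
\text{Invertible}

The MA(q) characteristic polynomial is P(z) = 1 - 0.328z.
Invertibility requires all roots to lie outside the unit circle, i.e. |z| > 1 for every root.
This is linear in z: 1 + (-0.328) z = 0  =>  z = -1/(-0.328) = 3.04878,  |z| = 3.04878.
Moduli of all roots: 3.0488.
All moduli strictly greater than 1? Yes.
Verdict: Invertible.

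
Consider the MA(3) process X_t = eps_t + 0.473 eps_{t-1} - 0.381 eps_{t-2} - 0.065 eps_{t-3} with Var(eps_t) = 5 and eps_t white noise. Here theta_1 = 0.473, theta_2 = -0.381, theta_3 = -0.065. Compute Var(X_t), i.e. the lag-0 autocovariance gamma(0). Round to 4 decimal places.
\gamma(0) = 6.8656

For an MA(q) process X_t = eps_t + sum_i theta_i eps_{t-i} with
Var(eps_t) = sigma^2, the variance is
  gamma(0) = sigma^2 * (1 + sum_i theta_i^2).
  sum_i theta_i^2 = (0.473)^2 + (-0.381)^2 + (-0.065)^2 = 0.223729 + 0.145161 + 0.004225 = 0.373115.
  gamma(0) = 5 * (1 + 0.373115) = 5 * 1.373115 = 6.865575, which rounds to 6.8656.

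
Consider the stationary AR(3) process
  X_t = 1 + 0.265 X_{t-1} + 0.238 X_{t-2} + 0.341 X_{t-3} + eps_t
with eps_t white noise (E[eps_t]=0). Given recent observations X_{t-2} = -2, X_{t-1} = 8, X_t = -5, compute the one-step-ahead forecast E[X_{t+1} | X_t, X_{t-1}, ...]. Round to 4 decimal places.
E[X_{t+1} \mid \mathcal F_t] = 0.8970

For an AR(p) model X_t = c + sum_i phi_i X_{t-i} + eps_t, the
one-step-ahead conditional mean is
  E[X_{t+1} | X_t, ...] = c + sum_i phi_i X_{t+1-i}.
Substitute known values:
  E[X_{t+1} | ...] = 1 + (0.265) * (-5) + (0.238) * (8) + (0.341) * (-2)
                   = 0.8970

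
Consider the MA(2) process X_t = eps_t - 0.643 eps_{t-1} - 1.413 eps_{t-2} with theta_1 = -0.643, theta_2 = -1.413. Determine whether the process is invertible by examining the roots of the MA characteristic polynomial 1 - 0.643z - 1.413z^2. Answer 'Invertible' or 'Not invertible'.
\text{Not invertible}

The MA(q) characteristic polynomial is P(z) = 1 - 0.643z - 1.413z^2.
Invertibility requires all roots to lie outside the unit circle, i.e. |z| > 1 for every root.
Set 1 + (-0.643) z + (-1.413) z^2 = 0, i.e. a z^2 + b z + c = 0 with a = -1.413, b = -0.643, c = 1.
Discriminant D = b^2 - 4ac = (-0.643)^2 - 4*(-1.413)*1 = 0.413449 - (-5.652) = 6.065449.
D >= 0, so the roots are real: z = (-b +/- sqrt(D)) / (2a) = (0.643 +/- 2.462813) / (-2.826).
  z_1 = (0.643 + 2.462813) / (-2.826) = -1.099,   |z_1| = 1.099.
  z_2 = (0.643 - 2.462813) / (-2.826) = 0.644,   |z_2| = 0.644.
Moduli of all roots: 1.0990, 0.6440.
All moduli strictly greater than 1? No.
Verdict: Not invertible.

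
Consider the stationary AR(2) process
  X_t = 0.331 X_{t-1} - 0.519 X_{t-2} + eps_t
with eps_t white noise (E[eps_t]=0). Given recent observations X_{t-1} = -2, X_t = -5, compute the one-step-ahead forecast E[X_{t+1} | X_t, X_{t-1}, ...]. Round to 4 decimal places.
E[X_{t+1} \mid \mathcal F_t] = -0.6170

For an AR(p) model X_t = c + sum_i phi_i X_{t-i} + eps_t, the
one-step-ahead conditional mean is
  E[X_{t+1} | X_t, ...] = c + sum_i phi_i X_{t+1-i}.
Substitute known values:
  E[X_{t+1} | ...] = (0.331) * (-5) + (-0.519) * (-2)
                   = -0.6170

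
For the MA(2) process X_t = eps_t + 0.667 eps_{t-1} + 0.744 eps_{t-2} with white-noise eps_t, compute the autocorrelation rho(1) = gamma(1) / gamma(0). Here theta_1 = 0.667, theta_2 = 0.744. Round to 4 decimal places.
\rho(1) = 0.5821

For an MA(q) process with theta_0 = 1, the autocovariance is
  gamma(k) = sigma^2 * sum_{i=0..q-k} theta_i * theta_{i+k},
and rho(k) = gamma(k) / gamma(0). Sigma^2 cancels.
  numerator   = (1)*(0.667) + (0.667)*(0.744) = 1.163248.
  denominator = (1)^2 + (0.667)^2 + (0.744)^2 = 1.998425.
  rho(1) = 1.163248 / 1.998425 = 0.5821.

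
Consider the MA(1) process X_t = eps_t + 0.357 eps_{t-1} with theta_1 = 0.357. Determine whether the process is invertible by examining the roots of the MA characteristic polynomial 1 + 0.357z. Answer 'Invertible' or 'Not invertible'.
\text{Invertible}

The MA(q) characteristic polynomial is P(z) = 1 + 0.357z.
Invertibility requires all roots to lie outside the unit circle, i.e. |z| > 1 for every root.
This is linear in z: 1 + (0.357) z = 0  =>  z = -1/(0.357) = -2.80112,  |z| = 2.80112.
Moduli of all roots: 2.8011.
All moduli strictly greater than 1? Yes.
Verdict: Invertible.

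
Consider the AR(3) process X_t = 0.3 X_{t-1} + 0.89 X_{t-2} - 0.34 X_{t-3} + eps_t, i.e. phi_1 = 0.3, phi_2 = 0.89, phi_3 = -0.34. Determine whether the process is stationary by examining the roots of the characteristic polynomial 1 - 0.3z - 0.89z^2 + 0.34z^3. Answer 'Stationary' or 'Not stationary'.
\text{Stationary}

The AR(p) characteristic polynomial is P(z) = 1 - 0.3z - 0.89z^2 + 0.34z^3.
Stationarity requires all roots to lie outside the unit circle, i.e. |z| > 1 for every root.
Degree 3: look for a simple real root z0 first, then factor out (1 - z/z0) and solve the remaining quadratic.
Testing z0 = 2.5: P(2.5) = 1 + (-0.3)(2.5) + (-0.89)(2.5)^2 + (0.34)(2.5)^3
  = 1 + (-0.75) + (-5.5625) + (5.3125) = 0.  So z_0 = 2.5 is a root, |z_0| = 2.5.
Divide out the factor (1 - 0.4 z) = (1 - z/z0) (since 1/z0 = 0.4):
  P(z) = (1 - 0.4 z)(1 + (0.1) z + (-0.85) z^2)
  [check: z-coef 0.1 - (0.4) = -0.3; z^2-coef -0.85 - (0.4)(0.1) = -0.89; z^3-coef -(0.4)(-0.85) = 0.34.]
Remaining roots from the quadratic factor 1 + (0.1) z + (-0.85) z^2:
  Set 1 + (0.1) z + (-0.85) z^2 = 0, i.e. a z^2 + b z + c = 0 with a = -0.85, b = 0.1, c = 1.
  Discriminant D = b^2 - 4ac = (0.1)^2 - 4*(-0.85)*1 = 0.01 - (-3.4) = 3.41.
  D >= 0, so the roots are real: z = (-b +/- sqrt(D)) / (2a) = (-0.1 +/- 1.846619) / (-1.7).
    z_1 = (-0.1 + 1.846619) / (-1.7) = -1.0274,   |z_1| = 1.0274.
    z_2 = (-0.1 - 1.846619) / (-1.7) = 1.1451,   |z_2| = 1.1451.
Moduli of all roots: 2.5000, 1.0274, 1.1451.
All moduli strictly greater than 1? Yes.
Verdict: Stationary.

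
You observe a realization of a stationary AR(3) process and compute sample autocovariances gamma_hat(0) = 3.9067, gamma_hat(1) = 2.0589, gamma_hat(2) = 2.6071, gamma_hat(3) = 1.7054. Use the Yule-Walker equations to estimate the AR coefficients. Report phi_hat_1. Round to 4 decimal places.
\hat\phi_{1} = 0.2530

The Yule-Walker equations for an AR(p) process read, in matrix form,
  Gamma_p phi = r_p,   with   (Gamma_p)_{ij} = gamma(|i - j|),
                       (r_p)_i = gamma(i),   i,j = 1..p.
Substitute the sample gammas (Toeplitz matrix and right-hand side of size 3):
  Gamma_p = [[3.9067, 2.0589, 2.6071], [2.0589, 3.9067, 2.0589], [2.6071, 2.0589, 3.9067]]
  r_p     = [2.0589, 2.6071, 1.7054]
Written out (R1..R3):
  (R1) 3.9067 phi_1 + 2.0589 phi_2 + 2.6071 phi_3 = 2.0589
  (R2) 2.0589 phi_1 + 3.9067 phi_2 + 2.0589 phi_3 = 2.6071
  (R3) 2.6071 phi_1 + 2.0589 phi_2 + 3.9067 phi_3 = 1.7054
Gaussian elimination:
  R2 <- R2 - (2.0589/3.9067) R1 = R2 - (0.527018) R1:  2.821623 phi_2 + 0.684912 phi_3 = 1.522023
  R3 <- R3 - (2.6071/3.9067) R1 = R3 - (0.667341) R1:  0.684912 phi_2 + 2.166876 phi_3 = 0.331412
  R3 <- R3 - (0.684912/2.821623) R2 = R3 - (0.242737) R2:  2.000623 phi_3 = -0.038039
Back-substitution:
  phi_hat_3 = -0.038039 / 2.000623 = -0.019014
  phi_hat_2 = (1.522023 - (0.684912)(-0.019014)) / 2.821623 = 0.544029
  phi_hat_1 = (2.0589 - (2.0589)(0.544029) - (2.6071)(-0.019014)) / 3.9067 = 0.252993
So phi_hat = [0.2530, 0.5440, -0.0190].
Therefore phi_hat_1 = 0.2530.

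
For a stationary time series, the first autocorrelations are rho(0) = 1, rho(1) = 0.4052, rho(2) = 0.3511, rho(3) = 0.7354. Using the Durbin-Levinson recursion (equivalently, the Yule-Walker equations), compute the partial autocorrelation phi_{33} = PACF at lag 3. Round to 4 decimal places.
\phi_{33} = 0.6730

The PACF at lag k is phi_{kk}, the last component of the solution
to the Yule-Walker system G_k phi = r_k where
  (G_k)_{ij} = rho(|i - j|), (r_k)_i = rho(i), i,j = 1..k.
Equivalently, Durbin-Levinson gives phi_{kk} iteratively:
  phi_{11} = rho(1)
  phi_{kk} = [rho(k) - sum_{j=1..k-1} phi_{k-1,j} rho(k-j)]
            / [1 - sum_{j=1..k-1} phi_{k-1,j} rho(j)],
  phi_{k,j} = phi_{k-1,j} - phi_{kk} phi_{k-1,k-j},  j = 1..k-1.
Step k = 1:
  phi_11 = rho(1) = 0.4052.
Step k = 2:
  phi_22 = [rho(2) - phi_11 rho(1)] / [1 - phi_11 rho(1)] = [0.3511 - (0.4052)(0.4052)] / [1 - (0.4052)(0.4052)]
         = 0.18691296 / 0.83581296 = 0.22363.
  Update: phi_21 = phi_11 - phi_22 phi_11 = 0.4052 - (0.22363)(0.4052) = 0.314585.
Step k = 3:
  phi_33 = [rho(3) - phi_21 rho(2) - phi_22 rho(1)] / [1 - phi_21 rho(1) - phi_22 rho(2)]
    numerator   = 0.7354 - (0.314585)(0.3511) - (0.22363)(0.4052) = 0.53433425
    denominator = 1 - (0.314585)(0.4052) - (0.22363)(0.3511) = 0.79401359
  phi_33 = 0.53433425 / 0.79401359 = 0.673.
Therefore phi_{33} = 0.6730.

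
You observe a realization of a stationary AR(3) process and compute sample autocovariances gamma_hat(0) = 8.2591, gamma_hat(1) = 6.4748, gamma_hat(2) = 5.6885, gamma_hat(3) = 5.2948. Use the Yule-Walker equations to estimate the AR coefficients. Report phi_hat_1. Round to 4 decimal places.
\hat\phi_{1} = 0.6050

The Yule-Walker equations for an AR(p) process read, in matrix form,
  Gamma_p phi = r_p,   with   (Gamma_p)_{ij} = gamma(|i - j|),
                       (r_p)_i = gamma(i),   i,j = 1..p.
Substitute the sample gammas (Toeplitz matrix and right-hand side of size 3):
  Gamma_p = [[8.2591, 6.4748, 5.6885], [6.4748, 8.2591, 6.4748], [5.6885, 6.4748, 8.2591]]
  r_p     = [6.4748, 5.6885, 5.2948]
Written out (R1..R3):
  (R1) 8.2591 phi_1 + 6.4748 phi_2 + 5.6885 phi_3 = 6.4748
  (R2) 6.4748 phi_1 + 8.2591 phi_2 + 6.4748 phi_3 = 5.6885
  (R3) 5.6885 phi_1 + 6.4748 phi_2 + 8.2591 phi_3 = 5.2948
Gaussian elimination:
  R2 <- R2 - (6.4748/8.2591) R1 = R2 - (0.78396) R1:  3.183119 phi_2 + 2.015246 phi_3 = 0.612519
  R3 <- R3 - (5.6885/8.2591) R1 = R3 - (0.688755) R1:  2.015246 phi_2 + 4.341115 phi_3 = 0.835246
  R3 <- R3 - (2.015246/3.183119) R2 = R3 - (0.633104) R2:  3.065254 phi_3 = 0.447458
Back-substitution:
  phi_hat_3 = 0.447458 / 3.065254 = 0.145977
  phi_hat_2 = (0.612519 - (2.015246)(0.145977)) / 3.183119 = 0.100008
  phi_hat_1 = (6.4748 - (6.4748)(0.100008) - (5.6885)(0.145977)) / 8.2591 = 0.605014
So phi_hat = [0.6050, 0.1000, 0.1460].
Therefore phi_hat_1 = 0.6050.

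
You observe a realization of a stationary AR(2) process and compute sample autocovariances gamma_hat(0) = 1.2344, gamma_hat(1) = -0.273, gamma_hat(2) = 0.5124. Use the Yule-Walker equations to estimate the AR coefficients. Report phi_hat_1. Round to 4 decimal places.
\hat\phi_{1} = -0.1360

The Yule-Walker equations for an AR(p) process read, in matrix form,
  Gamma_p phi = r_p,   with   (Gamma_p)_{ij} = gamma(|i - j|),
                       (r_p)_i = gamma(i),   i,j = 1..p.
Substitute the sample gammas (Toeplitz matrix and right-hand side of size 2):
  Gamma_p = [[1.2344, -0.273], [-0.273, 1.2344]]
  r_p     = [-0.273, 0.5124]
Written out:
  1.2344 phi_1 - 0.273 phi_2 = -0.273
  -0.273 phi_1 + 1.2344 phi_2 = 0.5124
Solve by Cramer's rule:
  det = gamma(0)^2 - gamma(1)^2 = (1.2344)^2 - (-0.273)^2 = 1.52374336 - 0.074529 = 1.44921436
  phi_hat_1 = [gamma(1) gamma(0) - gamma(1) gamma(2)] / det = [(-0.273)(1.2344) - (-0.273)(0.5124)] / 1.44921436 = -0.197106 / 1.44921436 = -0.136
  phi_hat_2 = [gamma(0) gamma(2) - gamma(1)^2] / det = [(1.2344)(0.5124) - (-0.273)^2] / 1.44921436 = 0.55797756 / 1.44921436 = 0.385
So phi_hat = [-0.1360, 0.3850].
Therefore phi_hat_1 = -0.1360.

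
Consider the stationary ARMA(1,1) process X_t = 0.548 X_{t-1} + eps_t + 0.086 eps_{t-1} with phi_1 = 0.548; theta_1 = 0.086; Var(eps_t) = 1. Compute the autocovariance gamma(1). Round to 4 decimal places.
\gamma(1) = 0.9488

Multiply the model equation by X_{t-k} and take expectations. With theta_0 = psi_0 = 1 and psi_j the MA(infinity) weights, this gives
  gamma(k) - sum_i phi_i gamma(k-i) = c_k,
  c_k = sigma^2 * sum_{j=k..q} theta_j psi_{j-k}   (c_k = 0 for k > q),
using gamma(-m) = gamma(m).
psi-weights needed (psi_j = theta_j + sum_i phi_i psi_{j-i}):
  psi_1 = theta_1 + phi_1 = 0.086 + (0.548) = 0.634
Right-hand sides:
  c_0 = sigma^2 (1 + theta_1 psi_1) = 1 * (1 + (0.086)(0.634)) = 1 * 1.054524 = 1.054524
  c_1 = sigma^2 theta_1 = 1 * (0.086) = 0.086
  c_2 = 0
Equations for k = 0 and k = 1 (AR order 1):
  gamma(0) = phi_1 gamma(1) + c_0
  gamma(1) = phi_1 gamma(0) + c_1
Substituting the second into the first: gamma(0) (1 - phi_1^2) = c_0 + phi_1 c_1, so
  gamma(0) = (c_0 + phi_1 c_1) / (1 - phi_1^2) = (1.054524 + (0.548)(0.086)) / (1 - (0.548)^2) = 1.101652 / 0.699696 = 1.574472.
  gamma(1) = phi_1 gamma(0) + c_1 = (0.548)(1.574472) + (0.086) = 0.948811.
Therefore gamma(1) = 0.9488 (to 4 decimal places).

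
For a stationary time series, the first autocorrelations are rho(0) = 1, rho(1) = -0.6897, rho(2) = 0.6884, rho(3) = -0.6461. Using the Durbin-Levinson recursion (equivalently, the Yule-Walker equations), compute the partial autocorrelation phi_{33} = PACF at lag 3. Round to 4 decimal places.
\phi_{33} = -0.1921

The PACF at lag k is phi_{kk}, the last component of the solution
to the Yule-Walker system G_k phi = r_k where
  (G_k)_{ij} = rho(|i - j|), (r_k)_i = rho(i), i,j = 1..k.
Equivalently, Durbin-Levinson gives phi_{kk} iteratively:
  phi_{11} = rho(1)
  phi_{kk} = [rho(k) - sum_{j=1..k-1} phi_{k-1,j} rho(k-j)]
            / [1 - sum_{j=1..k-1} phi_{k-1,j} rho(j)],
  phi_{k,j} = phi_{k-1,j} - phi_{kk} phi_{k-1,k-j},  j = 1..k-1.
Step k = 1:
  phi_11 = rho(1) = -0.6897.
Step k = 2:
  phi_22 = [rho(2) - phi_11 rho(1)] / [1 - phi_11 rho(1)] = [0.6884 - (-0.6897)(-0.6897)] / [1 - (-0.6897)(-0.6897)]
         = 0.21271391 / 0.52431391 = 0.4057.
  Update: phi_21 = phi_11 - phi_22 phi_11 = -0.6897 - (0.4057)(-0.6897) = -0.409889.
Step k = 3:
  phi_33 = [rho(3) - phi_21 rho(2) - phi_22 rho(1)] / [1 - phi_21 rho(1) - phi_22 rho(2)]
    numerator   = -0.6461 - (-0.409889)(0.6884) - (0.4057)(-0.6897) = -0.08412142
    denominator = 1 - (-0.409889)(-0.6897) - (0.4057)(0.6884) = 0.43801598
  phi_33 = -0.08412142 / 0.43801598 = -0.1921.
Therefore phi_{33} = -0.1921.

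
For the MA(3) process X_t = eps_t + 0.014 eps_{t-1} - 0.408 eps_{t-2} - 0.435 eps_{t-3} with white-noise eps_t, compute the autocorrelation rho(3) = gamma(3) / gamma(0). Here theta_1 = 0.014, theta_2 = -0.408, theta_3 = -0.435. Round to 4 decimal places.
\rho(3) = -0.3208

For an MA(q) process with theta_0 = 1, the autocovariance is
  gamma(k) = sigma^2 * sum_{i=0..q-k} theta_i * theta_{i+k},
and rho(k) = gamma(k) / gamma(0). Sigma^2 cancels.
  numerator   = (1)*(-0.435) = -0.435.
  denominator = (1)^2 + (0.014)^2 + (-0.408)^2 + (-0.435)^2 = 1.355885.
  rho(3) = -0.435 / 1.355885 = -0.3208.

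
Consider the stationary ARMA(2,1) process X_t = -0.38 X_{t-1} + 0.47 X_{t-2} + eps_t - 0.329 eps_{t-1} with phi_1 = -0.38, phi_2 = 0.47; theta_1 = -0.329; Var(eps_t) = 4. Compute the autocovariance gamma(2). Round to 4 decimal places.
\gamma(2) = 13.3377

Multiply the model equation by X_{t-k} and take expectations. With theta_0 = psi_0 = 1 and psi_j the MA(infinity) weights, this gives
  gamma(k) - sum_i phi_i gamma(k-i) = c_k,
  c_k = sigma^2 * sum_{j=k..q} theta_j psi_{j-k}   (c_k = 0 for k > q),
using gamma(-m) = gamma(m).
psi-weights needed (psi_j = theta_j + sum_i phi_i psi_{j-i}):
  psi_1 = theta_1 + phi_1 = -0.329 + (-0.38) = -0.709
Right-hand sides:
  c_0 = sigma^2 (1 + theta_1 psi_1) = 4 * (1 + (-0.329)(-0.709)) = 4 * 1.233261 = 4.933044
  c_1 = sigma^2 theta_1 = 4 * (-0.329) = -1.316
  c_2 = 0
Equations for k = 0, 1, 2 (AR order 2, c_2 = 0):
  (E0) gamma(0) = phi_1 gamma(1) + phi_2 gamma(2) + c_0
  (E1) gamma(1) = phi_1 gamma(0) + phi_2 gamma(1) + c_1
  (E2) gamma(2) = phi_1 gamma(1) + phi_2 gamma(0)
From (E1): gamma(1) = A gamma(0) + B with
  A = phi_1 / (1 - phi_2) = -0.38 / 0.53 = -0.716981,   B = c_1 / (1 - phi_2) = -1.316 / 0.53 = -2.483019.
Insert (E2) into (E0): gamma(0) (1 - phi_2^2) = phi_1 (1 + phi_2) gamma(1) + c_0.
  phi_1 (1 + phi_2) = (-0.38)(1.47) = -0.5586,   1 - phi_2^2 = 0.7791.
Replace gamma(1) by A gamma(0) + B and collect gamma(0):
  gamma(0) [0.7791 - (-0.5586)(-0.716981)] = (-0.5586)(-2.483019) + 4.933044
  gamma(0) * 0.378594 = 6.320058
  gamma(0) = 6.320058 / 0.378594 = 16.693483.
  gamma(1) = A gamma(0) + B = (-0.716981)(16.693483) + (-2.483019) = -14.451932.
  gamma(2) = phi_1 gamma(1) + phi_2 gamma(0) = (-0.38)(-14.451932) + (0.47)(16.693483) = 13.337671.
Therefore gamma(2) = 13.3377 (to 4 decimal places).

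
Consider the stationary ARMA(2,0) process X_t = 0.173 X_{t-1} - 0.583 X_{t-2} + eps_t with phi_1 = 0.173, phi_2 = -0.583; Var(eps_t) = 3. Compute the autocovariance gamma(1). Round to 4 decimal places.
\gamma(1) = 0.5027

Multiply the model equation by X_{t-k} and take expectations. With theta_0 = psi_0 = 1 and psi_j the MA(infinity) weights, this gives
  gamma(k) - sum_i phi_i gamma(k-i) = c_k,
  c_k = sigma^2 * sum_{j=k..q} theta_j psi_{j-k}   (c_k = 0 for k > q),
using gamma(-m) = gamma(m).
Pure AR (q = 0): c_0 = sigma^2 = 3, c_k = 0 for k >= 1.
Equations for k = 0, 1, 2 (AR order 2, c_2 = 0):
  (E0) gamma(0) = phi_1 gamma(1) + phi_2 gamma(2) + c_0
  (E1) gamma(1) = phi_1 gamma(0) + phi_2 gamma(1) + c_1
  (E2) gamma(2) = phi_1 gamma(1) + phi_2 gamma(0)
From (E1): gamma(1) = A gamma(0) + B with
  A = phi_1 / (1 - phi_2) = 0.173 / 1.583 = 0.109286,   B = c_1 / (1 - phi_2) = 0 / 1.583 = 0.
Insert (E2) into (E0): gamma(0) (1 - phi_2^2) = phi_1 (1 + phi_2) gamma(1) + c_0.
  phi_1 (1 + phi_2) = (0.173)(0.417) = 0.072141,   1 - phi_2^2 = 0.660111.
Replace gamma(1) by A gamma(0) + B and collect gamma(0):
  gamma(0) [0.660111 - (0.072141)(0.109286)] = c_0 = 3
  gamma(0) * 0.652227 = 3
  gamma(0) = 3 / 0.652227 = 4.599626.
  gamma(1) = A gamma(0) = (0.109286)(4.599626) = 0.502675.
Therefore gamma(1) = 0.5027 (to 4 decimal places).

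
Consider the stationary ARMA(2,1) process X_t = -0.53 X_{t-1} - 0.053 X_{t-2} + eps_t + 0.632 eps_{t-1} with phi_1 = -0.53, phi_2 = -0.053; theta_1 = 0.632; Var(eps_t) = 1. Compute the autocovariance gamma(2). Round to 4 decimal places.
\gamma(2) = -0.0990

Multiply the model equation by X_{t-k} and take expectations. With theta_0 = psi_0 = 1 and psi_j the MA(infinity) weights, this gives
  gamma(k) - sum_i phi_i gamma(k-i) = c_k,
  c_k = sigma^2 * sum_{j=k..q} theta_j psi_{j-k}   (c_k = 0 for k > q),
using gamma(-m) = gamma(m).
psi-weights needed (psi_j = theta_j + sum_i phi_i psi_{j-i}):
  psi_1 = theta_1 + phi_1 = 0.632 + (-0.53) = 0.102
Right-hand sides:
  c_0 = sigma^2 (1 + theta_1 psi_1) = 1 * (1 + (0.632)(0.102)) = 1 * 1.064464 = 1.064464
  c_1 = sigma^2 theta_1 = 1 * (0.632) = 0.632
  c_2 = 0
Equations for k = 0, 1, 2 (AR order 2, c_2 = 0):
  (E0) gamma(0) = phi_1 gamma(1) + phi_2 gamma(2) + c_0
  (E1) gamma(1) = phi_1 gamma(0) + phi_2 gamma(1) + c_1
  (E2) gamma(2) = phi_1 gamma(1) + phi_2 gamma(0)
From (E1): gamma(1) = A gamma(0) + B with
  A = phi_1 / (1 - phi_2) = -0.53 / 1.053 = -0.503324,   B = c_1 / (1 - phi_2) = 0.632 / 1.053 = 0.60019.
Insert (E2) into (E0): gamma(0) (1 - phi_2^2) = phi_1 (1 + phi_2) gamma(1) + c_0.
  phi_1 (1 + phi_2) = (-0.53)(0.947) = -0.50191,   1 - phi_2^2 = 0.997191.
Replace gamma(1) by A gamma(0) + B and collect gamma(0):
  gamma(0) [0.997191 - (-0.50191)(-0.503324)] = (-0.50191)(0.60019) + 1.064464
  gamma(0) * 0.744568 = 0.763223
  gamma(0) = 0.763223 / 0.744568 = 1.025055.
  gamma(1) = A gamma(0) + B = (-0.503324)(1.025055) + (0.60019) = 0.084255.
  gamma(2) = phi_1 gamma(1) + phi_2 gamma(0) = (-0.53)(0.084255) + (-0.053)(1.025055) = -0.098983.
Therefore gamma(2) = -0.0990 (to 4 decimal places).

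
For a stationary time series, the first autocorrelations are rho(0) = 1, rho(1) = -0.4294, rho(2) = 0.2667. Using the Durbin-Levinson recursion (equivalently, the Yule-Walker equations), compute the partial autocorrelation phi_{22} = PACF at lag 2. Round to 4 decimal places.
\phi_{22} = 0.1009

The PACF at lag k is phi_{kk}, the last component of the solution
to the Yule-Walker system G_k phi = r_k where
  (G_k)_{ij} = rho(|i - j|), (r_k)_i = rho(i), i,j = 1..k.
Equivalently, Durbin-Levinson gives phi_{kk} iteratively:
  phi_{11} = rho(1)
  phi_{kk} = [rho(k) - sum_{j=1..k-1} phi_{k-1,j} rho(k-j)]
            / [1 - sum_{j=1..k-1} phi_{k-1,j} rho(j)],
  phi_{k,j} = phi_{k-1,j} - phi_{kk} phi_{k-1,k-j},  j = 1..k-1.
Step k = 1:
  phi_11 = rho(1) = -0.4294.
Step k = 2:
  phi_22 = [rho(2) - phi_11 rho(1)] / [1 - phi_11 rho(1)] = [0.2667 - (-0.4294)(-0.4294)] / [1 - (-0.4294)(-0.4294)]
         = 0.08231564 / 0.81561564 = 0.1009.
Therefore phi_{22} = 0.1009.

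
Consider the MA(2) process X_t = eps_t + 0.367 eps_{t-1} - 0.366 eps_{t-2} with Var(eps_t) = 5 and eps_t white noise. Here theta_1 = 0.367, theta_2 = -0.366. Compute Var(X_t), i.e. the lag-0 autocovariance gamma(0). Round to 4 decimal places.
\gamma(0) = 6.3432

For an MA(q) process X_t = eps_t + sum_i theta_i eps_{t-i} with
Var(eps_t) = sigma^2, the variance is
  gamma(0) = sigma^2 * (1 + sum_i theta_i^2).
  sum_i theta_i^2 = (0.367)^2 + (-0.366)^2 = 0.134689 + 0.133956 = 0.268645.
  gamma(0) = 5 * (1 + 0.268645) = 5 * 1.268645 = 6.343225, which rounds to 6.3432.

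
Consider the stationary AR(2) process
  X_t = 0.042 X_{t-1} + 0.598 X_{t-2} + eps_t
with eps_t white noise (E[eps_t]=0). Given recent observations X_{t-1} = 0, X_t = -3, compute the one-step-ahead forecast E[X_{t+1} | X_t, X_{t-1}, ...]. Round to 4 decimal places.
E[X_{t+1} \mid \mathcal F_t] = -0.1260

For an AR(p) model X_t = c + sum_i phi_i X_{t-i} + eps_t, the
one-step-ahead conditional mean is
  E[X_{t+1} | X_t, ...] = c + sum_i phi_i X_{t+1-i}.
Substitute known values:
  E[X_{t+1} | ...] = (0.042) * (-3) + (0.598) * (0)
                   = -0.1260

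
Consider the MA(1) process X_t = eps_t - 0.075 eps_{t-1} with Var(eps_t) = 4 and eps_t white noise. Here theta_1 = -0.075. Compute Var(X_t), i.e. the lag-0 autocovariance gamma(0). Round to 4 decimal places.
\gamma(0) = 4.0225

For an MA(q) process X_t = eps_t + sum_i theta_i eps_{t-i} with
Var(eps_t) = sigma^2, the variance is
  gamma(0) = sigma^2 * (1 + sum_i theta_i^2).
  sum_i theta_i^2 = (-0.075)^2 = 0.005625.
  gamma(0) = 4 * (1 + 0.005625) = 4 * 1.005625 = 4.0225.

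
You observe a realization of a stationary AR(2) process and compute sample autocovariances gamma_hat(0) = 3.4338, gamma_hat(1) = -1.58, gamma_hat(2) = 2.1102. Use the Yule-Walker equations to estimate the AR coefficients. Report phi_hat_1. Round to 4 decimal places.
\hat\phi_{1} = -0.2250

The Yule-Walker equations for an AR(p) process read, in matrix form,
  Gamma_p phi = r_p,   with   (Gamma_p)_{ij} = gamma(|i - j|),
                       (r_p)_i = gamma(i),   i,j = 1..p.
Substitute the sample gammas (Toeplitz matrix and right-hand side of size 2):
  Gamma_p = [[3.4338, -1.58], [-1.58, 3.4338]]
  r_p     = [-1.58, 2.1102]
Written out:
  3.4338 phi_1 - 1.58 phi_2 = -1.58
  -1.58 phi_1 + 3.4338 phi_2 = 2.1102
Solve by Cramer's rule:
  det = gamma(0)^2 - gamma(1)^2 = (3.4338)^2 - (-1.58)^2 = 11.79098244 - 2.4964 = 9.29458244
  phi_hat_1 = [gamma(1) gamma(0) - gamma(1) gamma(2)] / det = [(-1.58)(3.4338) - (-1.58)(2.1102)] / 9.29458244 = -2.091288 / 9.29458244 = -0.225
  phi_hat_2 = [gamma(0) gamma(2) - gamma(1)^2] / det = [(3.4338)(2.1102) - (-1.58)^2] / 9.29458244 = 4.74960476 / 9.29458244 = 0.511
So phi_hat = [-0.2250, 0.5110].
Therefore phi_hat_1 = -0.2250.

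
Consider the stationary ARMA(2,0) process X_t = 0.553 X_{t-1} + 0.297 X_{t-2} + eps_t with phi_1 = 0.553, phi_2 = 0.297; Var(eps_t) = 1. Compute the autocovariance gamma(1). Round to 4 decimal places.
\gamma(1) = 2.2631

Multiply the model equation by X_{t-k} and take expectations. With theta_0 = psi_0 = 1 and psi_j the MA(infinity) weights, this gives
  gamma(k) - sum_i phi_i gamma(k-i) = c_k,
  c_k = sigma^2 * sum_{j=k..q} theta_j psi_{j-k}   (c_k = 0 for k > q),
using gamma(-m) = gamma(m).
Pure AR (q = 0): c_0 = sigma^2 = 1, c_k = 0 for k >= 1.
Equations for k = 0, 1, 2 (AR order 2, c_2 = 0):
  (E0) gamma(0) = phi_1 gamma(1) + phi_2 gamma(2) + c_0
  (E1) gamma(1) = phi_1 gamma(0) + phi_2 gamma(1) + c_1
  (E2) gamma(2) = phi_1 gamma(1) + phi_2 gamma(0)
From (E1): gamma(1) = A gamma(0) + B with
  A = phi_1 / (1 - phi_2) = 0.553 / 0.703 = 0.786629,   B = c_1 / (1 - phi_2) = 0 / 0.703 = 0.
Insert (E2) into (E0): gamma(0) (1 - phi_2^2) = phi_1 (1 + phi_2) gamma(1) + c_0.
  phi_1 (1 + phi_2) = (0.553)(1.297) = 0.717241,   1 - phi_2^2 = 0.911791.
Replace gamma(1) by A gamma(0) + B and collect gamma(0):
  gamma(0) [0.911791 - (0.717241)(0.786629)] = c_0 = 1
  gamma(0) * 0.347589 = 1
  gamma(0) = 1 / 0.347589 = 2.876964.
  gamma(1) = A gamma(0) = (0.786629)(2.876964) = 2.263103.
Therefore gamma(1) = 2.2631 (to 4 decimal places).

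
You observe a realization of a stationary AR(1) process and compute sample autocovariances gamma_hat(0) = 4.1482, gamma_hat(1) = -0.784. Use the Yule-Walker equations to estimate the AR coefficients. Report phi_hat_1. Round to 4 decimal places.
\hat\phi_{1} = -0.1890

The Yule-Walker equations for an AR(p) process read, in matrix form,
  Gamma_p phi = r_p,   with   (Gamma_p)_{ij} = gamma(|i - j|),
                       (r_p)_i = gamma(i),   i,j = 1..p.
Substitute the sample gammas (Toeplitz matrix and right-hand side of size 1):
  Gamma_p = [[4.1482]]
  r_p     = [-0.784]
With p = 1 this is the single equation gamma(0) phi_1 = gamma(1):
  phi_hat_1 = gamma(1) / gamma(0) = -0.784 / 4.1482 = -0.1890.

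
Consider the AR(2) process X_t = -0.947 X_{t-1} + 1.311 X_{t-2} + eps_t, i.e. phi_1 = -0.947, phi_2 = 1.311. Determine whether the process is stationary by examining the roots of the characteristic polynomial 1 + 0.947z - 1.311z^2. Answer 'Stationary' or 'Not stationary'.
\text{Not stationary}

The AR(p) characteristic polynomial is P(z) = 1 + 0.947z - 1.311z^2.
Stationarity requires all roots to lie outside the unit circle, i.e. |z| > 1 for every root.
Set 1 + (0.947) z + (-1.311) z^2 = 0, i.e. a z^2 + b z + c = 0 with a = -1.311, b = 0.947, c = 1.
Discriminant D = b^2 - 4ac = (0.947)^2 - 4*(-1.311)*1 = 0.896809 - (-5.244) = 6.140809.
D >= 0, so the roots are real: z = (-b +/- sqrt(D)) / (2a) = (-0.947 +/- 2.478066) / (-2.622).
  z_1 = (-0.947 + 2.478066) / (-2.622) = -0.5839,   |z_1| = 0.5839.
  z_2 = (-0.947 - 2.478066) / (-2.622) = 1.3063,   |z_2| = 1.3063.
Moduli of all roots: 0.5839, 1.3063.
All moduli strictly greater than 1? No.
Verdict: Not stationary.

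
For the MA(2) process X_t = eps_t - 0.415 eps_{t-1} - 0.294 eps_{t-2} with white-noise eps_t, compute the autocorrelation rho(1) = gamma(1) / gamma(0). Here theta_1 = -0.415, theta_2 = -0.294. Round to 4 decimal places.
\rho(1) = -0.2328

For an MA(q) process with theta_0 = 1, the autocovariance is
  gamma(k) = sigma^2 * sum_{i=0..q-k} theta_i * theta_{i+k},
and rho(k) = gamma(k) / gamma(0). Sigma^2 cancels.
  numerator   = (1)*(-0.415) + (-0.415)*(-0.294) = -0.29299.
  denominator = (1)^2 + (-0.415)^2 + (-0.294)^2 = 1.258661.
  rho(1) = -0.29299 / 1.258661 = -0.2328.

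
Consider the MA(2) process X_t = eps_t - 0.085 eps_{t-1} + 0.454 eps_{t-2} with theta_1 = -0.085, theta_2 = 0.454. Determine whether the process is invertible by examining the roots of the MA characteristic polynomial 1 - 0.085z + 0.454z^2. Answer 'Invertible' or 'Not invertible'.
\text{Invertible}

The MA(q) characteristic polynomial is P(z) = 1 - 0.085z + 0.454z^2.
Invertibility requires all roots to lie outside the unit circle, i.e. |z| > 1 for every root.
Set 1 + (-0.085) z + (0.454) z^2 = 0, i.e. a z^2 + b z + c = 0 with a = 0.454, b = -0.085, c = 1.
Discriminant D = b^2 - 4ac = (-0.085)^2 - 4*(0.454)*1 = 0.007225 - (1.816) = -1.808775.
D < 0, so the roots are the complex-conjugate pair z = (-b +/- i sqrt(-D)) / (2a) = 0.0936 +/- 1.4812i.
For a conjugate pair |z|^2 = z * conj(z) = (product of roots) = c/a = 1/(0.454) = 2.202643, so |z| = sqrt(2.202643) = 1.4841 for both roots.
Moduli of all roots: 1.4841, 1.4841.
All moduli strictly greater than 1? Yes.
Verdict: Invertible.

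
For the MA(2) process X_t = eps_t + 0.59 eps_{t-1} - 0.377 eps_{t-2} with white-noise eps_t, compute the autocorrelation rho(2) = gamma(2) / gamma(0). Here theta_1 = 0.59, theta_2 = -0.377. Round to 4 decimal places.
\rho(2) = -0.2530

For an MA(q) process with theta_0 = 1, the autocovariance is
  gamma(k) = sigma^2 * sum_{i=0..q-k} theta_i * theta_{i+k},
and rho(k) = gamma(k) / gamma(0). Sigma^2 cancels.
  numerator   = (1)*(-0.377) = -0.377.
  denominator = (1)^2 + (0.59)^2 + (-0.377)^2 = 1.490229.
  rho(2) = -0.377 / 1.490229 = -0.2530.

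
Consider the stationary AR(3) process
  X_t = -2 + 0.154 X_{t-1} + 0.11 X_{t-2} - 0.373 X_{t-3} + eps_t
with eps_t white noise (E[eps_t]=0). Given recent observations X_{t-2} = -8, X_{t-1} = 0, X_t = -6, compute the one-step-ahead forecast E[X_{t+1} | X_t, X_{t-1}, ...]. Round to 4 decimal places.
E[X_{t+1} \mid \mathcal F_t] = 0.0600

For an AR(p) model X_t = c + sum_i phi_i X_{t-i} + eps_t, the
one-step-ahead conditional mean is
  E[X_{t+1} | X_t, ...] = c + sum_i phi_i X_{t+1-i}.
Substitute known values:
  E[X_{t+1} | ...] = -2 + (0.154) * (-6) + (0.11) * (0) + (-0.373) * (-8)
                   = 0.0600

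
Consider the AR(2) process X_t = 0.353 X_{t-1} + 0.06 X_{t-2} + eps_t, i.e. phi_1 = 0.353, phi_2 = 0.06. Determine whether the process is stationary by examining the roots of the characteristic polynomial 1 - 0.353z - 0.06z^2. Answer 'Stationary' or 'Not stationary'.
\text{Stationary}

The AR(p) characteristic polynomial is P(z) = 1 - 0.353z - 0.06z^2.
Stationarity requires all roots to lie outside the unit circle, i.e. |z| > 1 for every root.
Set 1 + (-0.353) z + (-0.06) z^2 = 0, i.e. a z^2 + b z + c = 0 with a = -0.06, b = -0.353, c = 1.
Discriminant D = b^2 - 4ac = (-0.353)^2 - 4*(-0.06)*1 = 0.124609 - (-0.24) = 0.364609.
D >= 0, so the roots are real: z = (-b +/- sqrt(D)) / (2a) = (0.353 +/- 0.603829) / (-0.12).
  z_1 = (0.353 + 0.603829) / (-0.12) = -7.9736,   |z_1| = 7.9736.
  z_2 = (0.353 - 0.603829) / (-0.12) = 2.0902,   |z_2| = 2.0902.
Moduli of all roots: 7.9736, 2.0902.
All moduli strictly greater than 1? Yes.
Verdict: Stationary.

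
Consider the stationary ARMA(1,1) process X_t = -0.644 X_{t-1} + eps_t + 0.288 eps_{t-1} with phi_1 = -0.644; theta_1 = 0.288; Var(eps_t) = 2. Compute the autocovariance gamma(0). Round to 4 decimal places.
\gamma(0) = 2.4331

Multiply the model equation by X_{t-k} and take expectations. With theta_0 = psi_0 = 1 and psi_j the MA(infinity) weights, this gives
  gamma(k) - sum_i phi_i gamma(k-i) = c_k,
  c_k = sigma^2 * sum_{j=k..q} theta_j psi_{j-k}   (c_k = 0 for k > q),
using gamma(-m) = gamma(m).
psi-weights needed (psi_j = theta_j + sum_i phi_i psi_{j-i}):
  psi_1 = theta_1 + phi_1 = 0.288 + (-0.644) = -0.356
Right-hand sides:
  c_0 = sigma^2 (1 + theta_1 psi_1) = 2 * (1 + (0.288)(-0.356)) = 2 * 0.897472 = 1.794944
  c_1 = sigma^2 theta_1 = 2 * (0.288) = 0.576
  c_2 = 0
Equations for k = 0 and k = 1 (AR order 1):
  gamma(0) = phi_1 gamma(1) + c_0
  gamma(1) = phi_1 gamma(0) + c_1
Substituting the second into the first: gamma(0) (1 - phi_1^2) = c_0 + phi_1 c_1, so
  gamma(0) = (c_0 + phi_1 c_1) / (1 - phi_1^2) = (1.794944 + (-0.644)(0.576)) / (1 - (-0.644)^2) = 1.424 / 0.585264 = 2.43309.
Therefore gamma(0) = 2.4331 (to 4 decimal places).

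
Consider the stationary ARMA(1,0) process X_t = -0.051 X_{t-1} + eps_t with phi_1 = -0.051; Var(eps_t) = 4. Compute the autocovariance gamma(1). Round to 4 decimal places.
\gamma(1) = -0.2045

Multiply the model equation by X_{t-k} and take expectations. With theta_0 = psi_0 = 1 and psi_j the MA(infinity) weights, this gives
  gamma(k) - sum_i phi_i gamma(k-i) = c_k,
  c_k = sigma^2 * sum_{j=k..q} theta_j psi_{j-k}   (c_k = 0 for k > q),
using gamma(-m) = gamma(m).
Pure AR (q = 0): c_0 = sigma^2 = 4, c_k = 0 for k >= 1.
Equations for k = 0 and k = 1 (AR order 1):
  gamma(0) = phi_1 gamma(1) + c_0
  gamma(1) = phi_1 gamma(0) + c_1
Substituting the second into the first: gamma(0) (1 - phi_1^2) = c_0 + phi_1 c_1, so
  gamma(0) = c_0 / (1 - phi_1^2) = 4 / (1 - (-0.051)^2) = 4 / 0.997399 = 4.010431.
  gamma(1) = phi_1 gamma(0) = (-0.051)(4.010431) = -0.204532.
Therefore gamma(1) = -0.2045 (to 4 decimal places).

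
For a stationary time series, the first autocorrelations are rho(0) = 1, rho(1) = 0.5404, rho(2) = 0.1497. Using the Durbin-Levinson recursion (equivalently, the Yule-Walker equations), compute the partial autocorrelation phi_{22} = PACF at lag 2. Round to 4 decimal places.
\phi_{22} = -0.2010

The PACF at lag k is phi_{kk}, the last component of the solution
to the Yule-Walker system G_k phi = r_k where
  (G_k)_{ij} = rho(|i - j|), (r_k)_i = rho(i), i,j = 1..k.
Equivalently, Durbin-Levinson gives phi_{kk} iteratively:
  phi_{11} = rho(1)
  phi_{kk} = [rho(k) - sum_{j=1..k-1} phi_{k-1,j} rho(k-j)]
            / [1 - sum_{j=1..k-1} phi_{k-1,j} rho(j)],
  phi_{k,j} = phi_{k-1,j} - phi_{kk} phi_{k-1,k-j},  j = 1..k-1.
Step k = 1:
  phi_11 = rho(1) = 0.5404.
Step k = 2:
  phi_22 = [rho(2) - phi_11 rho(1)] / [1 - phi_11 rho(1)] = [0.1497 - (0.5404)(0.5404)] / [1 - (0.5404)(0.5404)]
         = -0.14233216 / 0.70796784 = -0.201.
Therefore phi_{22} = -0.2010.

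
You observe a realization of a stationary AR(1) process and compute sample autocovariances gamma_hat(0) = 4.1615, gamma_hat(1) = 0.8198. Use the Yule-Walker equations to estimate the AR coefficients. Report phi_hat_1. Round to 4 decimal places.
\hat\phi_{1} = 0.1970

The Yule-Walker equations for an AR(p) process read, in matrix form,
  Gamma_p phi = r_p,   with   (Gamma_p)_{ij} = gamma(|i - j|),
                       (r_p)_i = gamma(i),   i,j = 1..p.
Substitute the sample gammas (Toeplitz matrix and right-hand side of size 1):
  Gamma_p = [[4.1615]]
  r_p     = [0.8198]
With p = 1 this is the single equation gamma(0) phi_1 = gamma(1):
  phi_hat_1 = gamma(1) / gamma(0) = 0.8198 / 4.1615 = 0.1970.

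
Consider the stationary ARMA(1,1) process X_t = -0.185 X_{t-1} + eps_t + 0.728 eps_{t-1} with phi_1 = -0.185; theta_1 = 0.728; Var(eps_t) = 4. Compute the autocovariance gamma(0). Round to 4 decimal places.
\gamma(0) = 5.2212

Multiply the model equation by X_{t-k} and take expectations. With theta_0 = psi_0 = 1 and psi_j the MA(infinity) weights, this gives
  gamma(k) - sum_i phi_i gamma(k-i) = c_k,
  c_k = sigma^2 * sum_{j=k..q} theta_j psi_{j-k}   (c_k = 0 for k > q),
using gamma(-m) = gamma(m).
psi-weights needed (psi_j = theta_j + sum_i phi_i psi_{j-i}):
  psi_1 = theta_1 + phi_1 = 0.728 + (-0.185) = 0.543
Right-hand sides:
  c_0 = sigma^2 (1 + theta_1 psi_1) = 4 * (1 + (0.728)(0.543)) = 4 * 1.395304 = 5.581216
  c_1 = sigma^2 theta_1 = 4 * (0.728) = 2.912
  c_2 = 0
Equations for k = 0 and k = 1 (AR order 1):
  gamma(0) = phi_1 gamma(1) + c_0
  gamma(1) = phi_1 gamma(0) + c_1
Substituting the second into the first: gamma(0) (1 - phi_1^2) = c_0 + phi_1 c_1, so
  gamma(0) = (c_0 + phi_1 c_1) / (1 - phi_1^2) = (5.581216 + (-0.185)(2.912)) / (1 - (-0.185)^2) = 5.042496 / 0.965775 = 5.221191.
Therefore gamma(0) = 5.2212 (to 4 decimal places).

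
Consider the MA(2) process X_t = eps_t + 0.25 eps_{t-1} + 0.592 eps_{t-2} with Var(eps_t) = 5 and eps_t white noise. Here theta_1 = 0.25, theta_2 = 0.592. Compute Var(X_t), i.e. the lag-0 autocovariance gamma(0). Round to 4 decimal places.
\gamma(0) = 7.0648

For an MA(q) process X_t = eps_t + sum_i theta_i eps_{t-i} with
Var(eps_t) = sigma^2, the variance is
  gamma(0) = sigma^2 * (1 + sum_i theta_i^2).
  sum_i theta_i^2 = (0.25)^2 + (0.592)^2 = 0.0625 + 0.350464 = 0.412964.
  gamma(0) = 5 * (1 + 0.412964) = 5 * 1.412964 = 7.06482, which rounds to 7.0648.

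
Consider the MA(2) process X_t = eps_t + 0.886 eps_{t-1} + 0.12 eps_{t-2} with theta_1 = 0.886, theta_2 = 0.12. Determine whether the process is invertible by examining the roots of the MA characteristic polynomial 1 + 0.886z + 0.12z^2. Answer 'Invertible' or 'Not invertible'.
\text{Invertible}

The MA(q) characteristic polynomial is P(z) = 1 + 0.886z + 0.12z^2.
Invertibility requires all roots to lie outside the unit circle, i.e. |z| > 1 for every root.
Set 1 + (0.886) z + (0.12) z^2 = 0, i.e. a z^2 + b z + c = 0 with a = 0.12, b = 0.886, c = 1.
Discriminant D = b^2 - 4ac = (0.886)^2 - 4*(0.12)*1 = 0.784996 - (0.48) = 0.304996.
D >= 0, so the roots are real: z = (-b +/- sqrt(D)) / (2a) = (-0.886 +/- 0.552264) / (0.24).
  z_1 = (-0.886 + 0.552264) / (0.24) = -1.3906,   |z_1| = 1.3906.
  z_2 = (-0.886 - 0.552264) / (0.24) = -5.9928,   |z_2| = 5.9928.
Moduli of all roots: 1.3906, 5.9928.
All moduli strictly greater than 1? Yes.
Verdict: Invertible.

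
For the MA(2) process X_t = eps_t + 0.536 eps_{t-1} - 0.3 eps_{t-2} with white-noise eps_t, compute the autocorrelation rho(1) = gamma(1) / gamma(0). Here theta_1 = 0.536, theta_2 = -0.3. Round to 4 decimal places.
\rho(1) = 0.2724

For an MA(q) process with theta_0 = 1, the autocovariance is
  gamma(k) = sigma^2 * sum_{i=0..q-k} theta_i * theta_{i+k},
and rho(k) = gamma(k) / gamma(0). Sigma^2 cancels.
  numerator   = (1)*(0.536) + (0.536)*(-0.3) = 0.3752.
  denominator = (1)^2 + (0.536)^2 + (-0.3)^2 = 1.377296.
  rho(1) = 0.3752 / 1.377296 = 0.2724.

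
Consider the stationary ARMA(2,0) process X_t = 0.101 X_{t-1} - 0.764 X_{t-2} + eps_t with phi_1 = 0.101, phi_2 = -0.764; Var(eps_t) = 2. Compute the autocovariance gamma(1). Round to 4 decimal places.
\gamma(1) = 0.2760

Multiply the model equation by X_{t-k} and take expectations. With theta_0 = psi_0 = 1 and psi_j the MA(infinity) weights, this gives
  gamma(k) - sum_i phi_i gamma(k-i) = c_k,
  c_k = sigma^2 * sum_{j=k..q} theta_j psi_{j-k}   (c_k = 0 for k > q),
using gamma(-m) = gamma(m).
Pure AR (q = 0): c_0 = sigma^2 = 2, c_k = 0 for k >= 1.
Equations for k = 0, 1, 2 (AR order 2, c_2 = 0):
  (E0) gamma(0) = phi_1 gamma(1) + phi_2 gamma(2) + c_0
  (E1) gamma(1) = phi_1 gamma(0) + phi_2 gamma(1) + c_1
  (E2) gamma(2) = phi_1 gamma(1) + phi_2 gamma(0)
From (E1): gamma(1) = A gamma(0) + B with
  A = phi_1 / (1 - phi_2) = 0.101 / 1.764 = 0.057256,   B = c_1 / (1 - phi_2) = 0 / 1.764 = 0.
Insert (E2) into (E0): gamma(0) (1 - phi_2^2) = phi_1 (1 + phi_2) gamma(1) + c_0.
  phi_1 (1 + phi_2) = (0.101)(0.236) = 0.023836,   1 - phi_2^2 = 0.416304.
Replace gamma(1) by A gamma(0) + B and collect gamma(0):
  gamma(0) [0.416304 - (0.023836)(0.057256)] = c_0 = 2
  gamma(0) * 0.414939 = 2
  gamma(0) = 2 / 0.414939 = 4.819983.
  gamma(1) = A gamma(0) = (0.057256)(4.819983) = 0.275974.
Therefore gamma(1) = 0.2760 (to 4 decimal places).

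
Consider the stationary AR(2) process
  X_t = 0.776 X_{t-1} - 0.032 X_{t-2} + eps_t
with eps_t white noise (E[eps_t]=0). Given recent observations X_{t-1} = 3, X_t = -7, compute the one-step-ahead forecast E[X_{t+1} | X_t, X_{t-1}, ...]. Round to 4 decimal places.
E[X_{t+1} \mid \mathcal F_t] = -5.5280

For an AR(p) model X_t = c + sum_i phi_i X_{t-i} + eps_t, the
one-step-ahead conditional mean is
  E[X_{t+1} | X_t, ...] = c + sum_i phi_i X_{t+1-i}.
Substitute known values:
  E[X_{t+1} | ...] = (0.776) * (-7) + (-0.032) * (3)
                   = -5.5280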